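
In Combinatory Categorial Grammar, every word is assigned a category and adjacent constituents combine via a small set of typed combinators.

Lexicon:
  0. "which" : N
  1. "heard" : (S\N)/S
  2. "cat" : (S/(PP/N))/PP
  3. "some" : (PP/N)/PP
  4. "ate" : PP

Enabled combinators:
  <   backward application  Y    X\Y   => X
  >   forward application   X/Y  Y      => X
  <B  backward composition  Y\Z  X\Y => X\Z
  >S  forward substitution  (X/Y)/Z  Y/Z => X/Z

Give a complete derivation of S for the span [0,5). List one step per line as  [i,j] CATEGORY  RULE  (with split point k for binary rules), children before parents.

[0,5] S   <
  [0,1] "which" : N
  [1,5] S\N   >
    [1,2] "heard" : (S\N)/S
    [2,5] S   >
      [2,4] S/PP   >S
        [2,3] "cat" : (S/(PP/N))/PP
        [3,4] "some" : (PP/N)/PP
      [4,5] "ate" : PP

[0,1] N  lex  "which"
[1,2] (S\N)/S  lex  "heard"
[2,3] (S/(PP/N))/PP  lex  "cat"
[3,4] (PP/N)/PP  lex  "some"
[2,4] S/PP  >S  k=3
[4,5] PP  lex  "ate"
[2,5] S  >  k=4
[1,5] S\N  >  k=2
[0,5] S  <  k=1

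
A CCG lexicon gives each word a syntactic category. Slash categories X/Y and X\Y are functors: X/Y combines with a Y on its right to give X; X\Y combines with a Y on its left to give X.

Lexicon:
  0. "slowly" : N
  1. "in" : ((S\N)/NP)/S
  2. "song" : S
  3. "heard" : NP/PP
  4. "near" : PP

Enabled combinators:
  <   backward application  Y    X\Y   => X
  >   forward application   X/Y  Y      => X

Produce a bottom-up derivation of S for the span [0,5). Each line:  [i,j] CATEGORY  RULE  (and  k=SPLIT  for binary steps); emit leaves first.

[0,1] N  lex  "slowly"
[1,2] ((S\N)/NP)/S  lex  "in"
[2,3] S  lex  "song"
[1,3] (S\N)/NP  >  k=2
[3,4] NP/PP  lex  "heard"
[4,5] PP  lex  "near"
[3,5] NP  >  k=4
[1,5] S\N  >  k=3
[0,5] S  <  k=1

[0,5] S   <
  [0,1] "slowly" : N
  [1,5] S\N   >
    [1,3] (S\N)/NP   >
      [1,2] "in" : ((S\N)/NP)/S
      [2,3] "song" : S
    [3,5] NP   >
      [3,4] "heard" : NP/PP
      [4,5] "near" : PP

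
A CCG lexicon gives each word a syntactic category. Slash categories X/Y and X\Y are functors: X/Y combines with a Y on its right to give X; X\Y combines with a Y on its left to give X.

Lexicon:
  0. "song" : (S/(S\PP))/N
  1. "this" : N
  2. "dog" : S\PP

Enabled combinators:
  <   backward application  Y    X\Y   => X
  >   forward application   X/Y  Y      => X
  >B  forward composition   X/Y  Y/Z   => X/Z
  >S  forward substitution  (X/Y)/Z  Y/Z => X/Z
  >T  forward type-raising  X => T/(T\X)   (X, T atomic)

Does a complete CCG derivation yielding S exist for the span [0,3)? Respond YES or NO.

[0,3] S   >
  [0,2] S/(S\PP)   >
    [0,1] "song" : (S/(S\PP))/N
    [1,2] "this" : N
  [2,3] "dog" : S\PP

YES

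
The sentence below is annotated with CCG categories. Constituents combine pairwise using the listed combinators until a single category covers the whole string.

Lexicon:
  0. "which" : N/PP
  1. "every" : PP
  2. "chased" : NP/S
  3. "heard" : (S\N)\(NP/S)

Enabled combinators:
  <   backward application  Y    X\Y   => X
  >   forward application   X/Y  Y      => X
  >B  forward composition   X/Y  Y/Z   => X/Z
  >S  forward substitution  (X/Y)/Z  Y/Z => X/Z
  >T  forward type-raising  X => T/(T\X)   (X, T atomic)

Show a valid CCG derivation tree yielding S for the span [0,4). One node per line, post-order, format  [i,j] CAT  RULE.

[0,1] N/PP  lex  "which"
[1,2] PP  lex  "every"
[0,2] N  >  k=1
[2,3] NP/S  lex  "chased"
[3,4] (S\N)\(NP/S)  lex  "heard"
[2,4] S\N  <  k=3
[0,4] S  <  k=2

[0,4] S   <
  [0,2] N   >
    [0,1] "which" : N/PP
    [1,2] "every" : PP
  [2,4] S\N   <
    [2,3] "chased" : NP/S
    [3,4] "heard" : (S\N)\(NP/S)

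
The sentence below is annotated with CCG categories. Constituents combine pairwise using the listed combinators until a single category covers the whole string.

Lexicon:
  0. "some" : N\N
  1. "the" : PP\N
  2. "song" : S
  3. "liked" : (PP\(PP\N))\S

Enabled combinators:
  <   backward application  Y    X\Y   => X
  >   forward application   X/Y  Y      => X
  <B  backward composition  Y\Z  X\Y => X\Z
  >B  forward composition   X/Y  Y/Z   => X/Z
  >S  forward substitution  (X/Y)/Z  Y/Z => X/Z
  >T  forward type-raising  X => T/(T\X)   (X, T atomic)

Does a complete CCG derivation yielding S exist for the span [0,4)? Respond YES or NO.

NO

N\N PP\N S (PP\(PP\N))\S
CKY chart[0,4] = {N/(N\PP), NP/(NP\PP), PP, PP/(PP\PP), S/(S\PP)}; S ∉ chart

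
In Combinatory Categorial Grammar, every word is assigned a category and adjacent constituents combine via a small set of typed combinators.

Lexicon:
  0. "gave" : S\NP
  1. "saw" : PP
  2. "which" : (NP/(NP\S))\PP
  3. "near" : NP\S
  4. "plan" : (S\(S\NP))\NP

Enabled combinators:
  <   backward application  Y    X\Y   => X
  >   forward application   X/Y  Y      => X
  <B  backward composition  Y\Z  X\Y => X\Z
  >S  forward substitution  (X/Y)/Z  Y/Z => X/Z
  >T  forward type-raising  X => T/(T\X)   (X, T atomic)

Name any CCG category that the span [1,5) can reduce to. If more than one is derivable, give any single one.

S\(S\NP)

[0,5] S   <
  [0,1] "gave" : S\NP
  [1,5] S\(S\NP)   <
    [1,4] NP   >
      [1,3] NP/(NP\S)   <
        [1,2] "saw" : PP
        [2,3] "which" : (NP/(NP\S))\PP
      [3,4] "near" : NP\S
    [4,5] "plan" : (S\(S\NP))\NP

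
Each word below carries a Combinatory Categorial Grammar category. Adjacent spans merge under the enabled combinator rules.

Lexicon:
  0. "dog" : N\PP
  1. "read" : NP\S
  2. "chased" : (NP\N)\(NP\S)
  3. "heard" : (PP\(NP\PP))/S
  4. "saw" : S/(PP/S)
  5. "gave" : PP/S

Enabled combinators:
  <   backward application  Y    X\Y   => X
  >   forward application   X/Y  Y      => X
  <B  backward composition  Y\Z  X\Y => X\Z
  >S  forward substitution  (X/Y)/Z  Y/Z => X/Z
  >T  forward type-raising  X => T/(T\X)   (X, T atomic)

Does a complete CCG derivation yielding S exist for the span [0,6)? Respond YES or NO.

N\PP NP\S (NP\N)\(NP\S) (PP\(NP\PP))/S S/(PP/S) PP/S
CKY chart[0,6] = {N/(N\PP), NP/(NP\PP), PP, PP/(PP\PP), S/(S\PP)}; S ∉ chart

NO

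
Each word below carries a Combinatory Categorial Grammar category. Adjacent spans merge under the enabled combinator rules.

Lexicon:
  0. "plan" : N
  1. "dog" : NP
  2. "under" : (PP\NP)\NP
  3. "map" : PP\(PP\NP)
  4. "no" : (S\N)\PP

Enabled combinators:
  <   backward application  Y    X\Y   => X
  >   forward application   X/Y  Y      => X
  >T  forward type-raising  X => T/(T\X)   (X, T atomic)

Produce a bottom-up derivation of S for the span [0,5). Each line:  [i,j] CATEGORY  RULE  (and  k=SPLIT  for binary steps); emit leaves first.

[0,1] N  lex  "plan"
[1,2] NP  lex  "dog"
[2,3] (PP\NP)\NP  lex  "under"
[1,3] PP\NP  <  k=2
[3,4] PP\(PP\NP)  lex  "map"
[1,4] PP  <  k=3
[4,5] (S\N)\PP  lex  "no"
[1,5] S\N  <  k=4
[0,5] S  <  k=1

[0,5] S   <
  [0,1] "plan" : N
  [1,5] S\N   <
    [1,4] PP   <
      [1,3] PP\NP   <
        [1,2] "dog" : NP
        [2,3] "under" : (PP\NP)\NP
      [3,4] "map" : PP\(PP\NP)
    [4,5] "no" : (S\N)\PP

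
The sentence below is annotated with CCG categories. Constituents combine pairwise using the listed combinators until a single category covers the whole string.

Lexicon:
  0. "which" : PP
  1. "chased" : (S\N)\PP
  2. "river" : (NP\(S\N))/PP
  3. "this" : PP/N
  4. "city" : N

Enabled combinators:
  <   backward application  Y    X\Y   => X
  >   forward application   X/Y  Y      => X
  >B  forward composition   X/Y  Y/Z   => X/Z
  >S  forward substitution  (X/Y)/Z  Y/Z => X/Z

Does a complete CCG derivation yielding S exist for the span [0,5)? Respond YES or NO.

NO

PP (S\N)\PP (NP\(S\N))/PP PP/N N
CKY chart[0,5] = {NP}; S ∉ chart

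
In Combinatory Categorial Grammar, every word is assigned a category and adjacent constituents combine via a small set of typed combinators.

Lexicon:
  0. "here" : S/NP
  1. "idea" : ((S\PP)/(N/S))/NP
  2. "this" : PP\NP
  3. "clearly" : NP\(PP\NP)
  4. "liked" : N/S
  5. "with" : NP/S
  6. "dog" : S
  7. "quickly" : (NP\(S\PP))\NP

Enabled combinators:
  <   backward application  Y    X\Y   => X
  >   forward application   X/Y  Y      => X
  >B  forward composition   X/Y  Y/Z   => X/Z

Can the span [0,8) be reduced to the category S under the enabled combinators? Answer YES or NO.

YES

[0,8] S   >
  [0,1] "here" : S/NP
  [1,8] NP   <
    [1,5] S\PP   >
      [1,4] (S\PP)/(N/S)   >
        [1,2] "idea" : ((S\PP)/(N/S))/NP
        [2,4] NP   <
          [2,3] "this" : PP\NP
          [3,4] "clearly" : NP\(PP\NP)
      [4,5] "liked" : N/S
    [5,8] NP\(S\PP)   <
      [5,7] NP   >
        [5,6] "with" : NP/S
        [6,7] "dog" : S
      [7,8] "quickly" : (NP\(S\PP))\NP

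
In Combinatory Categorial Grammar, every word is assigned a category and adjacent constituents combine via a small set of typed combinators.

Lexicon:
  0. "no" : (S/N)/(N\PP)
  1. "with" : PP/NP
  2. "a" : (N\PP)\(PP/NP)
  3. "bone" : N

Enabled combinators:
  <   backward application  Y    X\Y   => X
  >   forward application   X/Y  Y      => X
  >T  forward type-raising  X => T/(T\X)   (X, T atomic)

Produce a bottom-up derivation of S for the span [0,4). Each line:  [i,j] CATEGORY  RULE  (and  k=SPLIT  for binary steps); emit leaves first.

[0,1] (S/N)/(N\PP)  lex  "no"
[1,2] PP/NP  lex  "with"
[2,3] (N\PP)\(PP/NP)  lex  "a"
[1,3] N\PP  <  k=2
[0,3] S/N  >  k=1
[3,4] N  lex  "bone"
[0,4] S  >  k=3

[0,4] S   >
  [0,3] S/N   >
    [0,1] "no" : (S/N)/(N\PP)
    [1,3] N\PP   <
      [1,2] "with" : PP/NP
      [2,3] "a" : (N\PP)\(PP/NP)
  [3,4] "bone" : N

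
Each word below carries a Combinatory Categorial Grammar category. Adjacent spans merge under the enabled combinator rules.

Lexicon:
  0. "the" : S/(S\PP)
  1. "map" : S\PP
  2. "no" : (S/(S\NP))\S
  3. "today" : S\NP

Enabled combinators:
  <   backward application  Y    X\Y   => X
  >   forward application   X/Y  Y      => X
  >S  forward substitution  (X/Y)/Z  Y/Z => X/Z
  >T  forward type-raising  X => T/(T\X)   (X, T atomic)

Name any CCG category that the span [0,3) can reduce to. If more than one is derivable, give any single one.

S/(S\NP)

[0,4] S   >
  [0,3] S/(S\NP)   <
    [0,2] S   >
      [0,1] "the" : S/(S\PP)
      [1,2] "map" : S\PP
    [2,3] "no" : (S/(S\NP))\S
  [3,4] "today" : S\NP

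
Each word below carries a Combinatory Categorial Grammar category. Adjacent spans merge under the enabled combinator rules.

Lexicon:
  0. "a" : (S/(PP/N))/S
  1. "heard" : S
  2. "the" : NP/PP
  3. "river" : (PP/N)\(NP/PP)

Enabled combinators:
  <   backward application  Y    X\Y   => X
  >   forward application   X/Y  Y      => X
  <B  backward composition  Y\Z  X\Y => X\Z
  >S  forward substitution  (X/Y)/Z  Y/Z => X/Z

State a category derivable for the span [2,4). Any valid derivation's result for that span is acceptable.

PP/N

[0,4] S   >
  [0,2] S/(PP/N)   >
    [0,1] "a" : (S/(PP/N))/S
    [1,2] "heard" : S
  [2,4] PP/N   <
    [2,3] "the" : NP/PP
    [3,4] "river" : (PP/N)\(NP/PP)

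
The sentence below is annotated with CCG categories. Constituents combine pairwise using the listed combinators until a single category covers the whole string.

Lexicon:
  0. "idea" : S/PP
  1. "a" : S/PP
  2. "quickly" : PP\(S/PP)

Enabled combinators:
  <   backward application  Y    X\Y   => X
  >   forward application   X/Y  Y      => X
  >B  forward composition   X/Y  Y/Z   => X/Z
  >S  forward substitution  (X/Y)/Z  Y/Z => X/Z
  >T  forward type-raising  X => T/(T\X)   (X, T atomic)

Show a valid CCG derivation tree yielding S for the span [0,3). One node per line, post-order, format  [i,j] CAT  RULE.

[0,3] S   >
  [0,1] "idea" : S/PP
  [1,3] PP   <
    [1,2] "a" : S/PP
    [2,3] "quickly" : PP\(S/PP)

[0,1] S/PP  lex  "idea"
[1,2] S/PP  lex  "a"
[2,3] PP\(S/PP)  lex  "quickly"
[1,3] PP  <  k=2
[0,3] S  >  k=1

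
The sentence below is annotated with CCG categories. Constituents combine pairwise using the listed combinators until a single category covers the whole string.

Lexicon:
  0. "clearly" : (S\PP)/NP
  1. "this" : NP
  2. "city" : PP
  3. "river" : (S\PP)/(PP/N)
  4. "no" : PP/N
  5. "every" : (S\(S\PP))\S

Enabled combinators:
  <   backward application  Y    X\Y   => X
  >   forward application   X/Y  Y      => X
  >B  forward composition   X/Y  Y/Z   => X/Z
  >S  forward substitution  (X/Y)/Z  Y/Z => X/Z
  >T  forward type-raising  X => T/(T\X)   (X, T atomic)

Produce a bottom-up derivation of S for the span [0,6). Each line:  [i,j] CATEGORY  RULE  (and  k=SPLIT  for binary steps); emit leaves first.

[0,6] S   <
  [0,2] S\PP   >
    [0,1] "clearly" : (S\PP)/NP
    [1,2] "this" : NP
  [2,6] S\(S\PP)   <
    [2,5] S   >
      [2,3] S/(S\PP)   >T
        [2,3] "city" : PP
      [3,5] S\PP   >
        [3,4] "river" : (S\PP)/(PP/N)
        [4,5] "no" : PP/N
    [5,6] "every" : (S\(S\PP))\S

[0,1] (S\PP)/NP  lex  "clearly"
[1,2] NP  lex  "this"
[0,2] S\PP  >  k=1
[2,3] PP  lex  "city"
[2,3] S/(S\PP)  >T
[3,4] (S\PP)/(PP/N)  lex  "river"
[4,5] PP/N  lex  "no"
[3,5] S\PP  >  k=4
[2,5] S  >  k=3
[5,6] (S\(S\PP))\S  lex  "every"
[2,6] S\(S\PP)  <  k=5
[0,6] S  <  k=2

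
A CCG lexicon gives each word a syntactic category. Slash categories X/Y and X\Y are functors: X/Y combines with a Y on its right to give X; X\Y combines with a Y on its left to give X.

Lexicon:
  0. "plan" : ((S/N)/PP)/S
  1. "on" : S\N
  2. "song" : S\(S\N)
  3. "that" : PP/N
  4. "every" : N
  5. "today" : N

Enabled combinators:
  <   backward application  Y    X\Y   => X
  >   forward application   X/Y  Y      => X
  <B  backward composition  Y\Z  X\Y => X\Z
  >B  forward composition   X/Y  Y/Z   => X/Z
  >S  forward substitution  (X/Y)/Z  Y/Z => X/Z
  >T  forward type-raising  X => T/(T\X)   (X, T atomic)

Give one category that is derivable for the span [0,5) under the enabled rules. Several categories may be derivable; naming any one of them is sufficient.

S/N

[0,6] S   >
  [0,5] S/N   >
    [0,3] (S/N)/PP   >
      [0,1] "plan" : ((S/N)/PP)/S
      [1,3] S   <
        [1,2] "on" : S\N
        [2,3] "song" : S\(S\N)
    [3,5] PP   >
      [3,4] "that" : PP/N
      [4,5] "every" : N
  [5,6] "today" : N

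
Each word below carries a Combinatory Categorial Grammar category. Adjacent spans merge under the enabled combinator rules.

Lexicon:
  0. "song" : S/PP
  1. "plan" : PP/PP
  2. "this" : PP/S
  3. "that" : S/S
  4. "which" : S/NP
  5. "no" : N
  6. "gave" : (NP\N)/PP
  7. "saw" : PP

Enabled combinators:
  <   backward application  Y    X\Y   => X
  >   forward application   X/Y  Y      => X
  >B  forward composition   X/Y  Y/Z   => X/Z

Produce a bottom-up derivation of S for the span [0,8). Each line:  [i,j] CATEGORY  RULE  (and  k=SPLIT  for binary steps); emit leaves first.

[0,1] S/PP  lex  "song"
[1,2] PP/PP  lex  "plan"
[0,2] S/PP  >B  k=1
[2,3] PP/S  lex  "this"
[3,4] S/S  lex  "that"
[2,4] PP/S  >B  k=3
[4,5] S/NP  lex  "which"
[2,5] PP/NP  >B  k=4
[5,6] N  lex  "no"
[6,7] (NP\N)/PP  lex  "gave"
[7,8] PP  lex  "saw"
[6,8] NP\N  >  k=7
[5,8] NP  <  k=6
[2,8] PP  >  k=5
[0,8] S  >  k=2

[0,8] S   >
  [0,2] S/PP   >B
    [0,1] "song" : S/PP
    [1,2] "plan" : PP/PP
  [2,8] PP   >
    [2,5] PP/NP   >B
      [2,4] PP/S   >B
        [2,3] "this" : PP/S
        [3,4] "that" : S/S
      [4,5] "which" : S/NP
    [5,8] NP   <
      [5,6] "no" : N
      [6,8] NP\N   >
        [6,7] "gave" : (NP\N)/PP
        [7,8] "saw" : PP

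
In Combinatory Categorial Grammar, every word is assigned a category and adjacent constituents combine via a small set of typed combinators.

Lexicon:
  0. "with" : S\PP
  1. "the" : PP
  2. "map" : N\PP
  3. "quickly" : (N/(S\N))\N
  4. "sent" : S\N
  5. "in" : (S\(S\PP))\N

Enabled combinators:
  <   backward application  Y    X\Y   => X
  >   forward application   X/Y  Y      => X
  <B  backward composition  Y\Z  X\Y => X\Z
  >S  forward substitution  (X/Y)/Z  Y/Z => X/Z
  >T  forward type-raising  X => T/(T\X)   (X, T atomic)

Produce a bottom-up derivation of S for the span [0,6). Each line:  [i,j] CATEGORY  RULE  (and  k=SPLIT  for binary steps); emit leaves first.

[0,1] S\PP  lex  "with"
[1,2] PP  lex  "the"
[2,3] N\PP  lex  "map"
[1,3] N  <  k=2
[3,4] (N/(S\N))\N  lex  "quickly"
[1,4] N/(S\N)  <  k=3
[4,5] S\N  lex  "sent"
[1,5] N  >  k=4
[5,6] (S\(S\PP))\N  lex  "in"
[1,6] S\(S\PP)  <  k=5
[0,6] S  <  k=1

[0,6] S   <
  [0,1] "with" : S\PP
  [1,6] S\(S\PP)   <
    [1,5] N   >
      [1,4] N/(S\N)   <
        [1,3] N   <
          [1,2] "the" : PP
          [2,3] "map" : N\PP
        [3,4] "quickly" : (N/(S\N))\N
      [4,5] "sent" : S\N
    [5,6] "in" : (S\(S\PP))\N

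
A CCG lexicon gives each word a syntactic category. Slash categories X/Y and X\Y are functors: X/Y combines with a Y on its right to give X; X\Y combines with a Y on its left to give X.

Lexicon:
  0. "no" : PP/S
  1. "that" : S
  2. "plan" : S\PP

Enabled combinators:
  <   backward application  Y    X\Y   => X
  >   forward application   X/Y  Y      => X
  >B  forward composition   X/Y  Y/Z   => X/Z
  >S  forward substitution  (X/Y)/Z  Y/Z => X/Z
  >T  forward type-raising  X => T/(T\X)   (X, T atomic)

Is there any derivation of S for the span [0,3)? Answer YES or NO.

YES

[0,3] S   <
  [0,2] PP   >
    [0,1] "no" : PP/S
    [1,2] "that" : S
  [2,3] "plan" : S\PP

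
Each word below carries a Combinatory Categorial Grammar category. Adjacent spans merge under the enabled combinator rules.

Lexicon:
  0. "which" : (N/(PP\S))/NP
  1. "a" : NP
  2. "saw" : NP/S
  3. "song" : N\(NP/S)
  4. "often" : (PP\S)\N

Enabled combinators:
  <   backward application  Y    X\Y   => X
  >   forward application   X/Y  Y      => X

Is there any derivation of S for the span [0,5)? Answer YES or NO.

(N/(PP\S))/NP NP NP/S N\(NP/S) (PP\S)\N
CKY chart[0,5] = {N}; S ∉ chart

NO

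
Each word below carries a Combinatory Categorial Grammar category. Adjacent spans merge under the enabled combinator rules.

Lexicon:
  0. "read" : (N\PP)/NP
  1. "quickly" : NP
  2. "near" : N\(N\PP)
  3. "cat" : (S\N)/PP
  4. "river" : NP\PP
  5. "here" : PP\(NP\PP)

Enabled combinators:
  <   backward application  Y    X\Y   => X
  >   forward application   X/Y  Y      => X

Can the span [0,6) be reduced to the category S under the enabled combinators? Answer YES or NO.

YES

[0,6] S   <
  [0,3] N   <
    [0,2] N\PP   >
      [0,1] "read" : (N\PP)/NP
      [1,2] "quickly" : NP
    [2,3] "near" : N\(N\PP)
  [3,6] S\N   >
    [3,4] "cat" : (S\N)/PP
    [4,6] PP   <
      [4,5] "river" : NP\PP
      [5,6] "here" : PP\(NP\PP)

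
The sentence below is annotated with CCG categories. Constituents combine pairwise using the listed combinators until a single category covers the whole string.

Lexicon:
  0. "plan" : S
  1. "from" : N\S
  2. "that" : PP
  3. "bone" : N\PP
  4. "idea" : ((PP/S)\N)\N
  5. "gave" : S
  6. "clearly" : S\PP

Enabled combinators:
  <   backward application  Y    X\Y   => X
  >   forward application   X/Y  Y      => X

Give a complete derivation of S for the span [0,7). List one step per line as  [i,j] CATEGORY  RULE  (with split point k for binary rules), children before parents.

[0,7] S   <
  [0,6] PP   >
    [0,5] PP/S   <
      [0,2] N   <
        [0,1] "plan" : S
        [1,2] "from" : N\S
      [2,5] (PP/S)\N   <
        [2,4] N   <
          [2,3] "that" : PP
          [3,4] "bone" : N\PP
        [4,5] "idea" : ((PP/S)\N)\N
    [5,6] "gave" : S
  [6,7] "clearly" : S\PP

[0,1] S  lex  "plan"
[1,2] N\S  lex  "from"
[0,2] N  <  k=1
[2,3] PP  lex  "that"
[3,4] N\PP  lex  "bone"
[2,4] N  <  k=3
[4,5] ((PP/S)\N)\N  lex  "idea"
[2,5] (PP/S)\N  <  k=4
[0,5] PP/S  <  k=2
[5,6] S  lex  "gave"
[0,6] PP  >  k=5
[6,7] S\PP  lex  "clearly"
[0,7] S  <  k=6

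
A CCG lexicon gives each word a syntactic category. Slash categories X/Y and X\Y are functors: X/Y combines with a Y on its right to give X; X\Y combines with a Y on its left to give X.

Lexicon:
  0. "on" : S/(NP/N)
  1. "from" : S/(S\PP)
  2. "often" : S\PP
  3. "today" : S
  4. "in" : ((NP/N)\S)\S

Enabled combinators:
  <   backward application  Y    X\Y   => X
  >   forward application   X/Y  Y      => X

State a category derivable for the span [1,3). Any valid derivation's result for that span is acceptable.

[0,5] S   >
  [0,1] "on" : S/(NP/N)
  [1,5] NP/N   <
    [1,3] S   >
      [1,2] "from" : S/(S\PP)
      [2,3] "often" : S\PP
    [3,5] (NP/N)\S   <
      [3,4] "today" : S
      [4,5] "in" : ((NP/N)\S)\S

S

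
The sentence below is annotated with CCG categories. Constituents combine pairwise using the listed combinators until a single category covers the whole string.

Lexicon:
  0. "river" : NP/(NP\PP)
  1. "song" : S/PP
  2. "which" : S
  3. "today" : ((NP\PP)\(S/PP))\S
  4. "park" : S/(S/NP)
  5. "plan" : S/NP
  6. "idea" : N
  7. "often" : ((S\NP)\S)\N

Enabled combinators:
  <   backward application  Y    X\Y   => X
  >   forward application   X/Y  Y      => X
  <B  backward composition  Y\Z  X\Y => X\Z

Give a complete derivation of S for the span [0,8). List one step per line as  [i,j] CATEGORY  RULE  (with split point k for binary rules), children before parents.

[0,1] NP/(NP\PP)  lex  "river"
[1,2] S/PP  lex  "song"
[2,3] S  lex  "which"
[3,4] ((NP\PP)\(S/PP))\S  lex  "today"
[2,4] (NP\PP)\(S/PP)  <  k=3
[1,4] NP\PP  <  k=2
[0,4] NP  >  k=1
[4,5] S/(S/NP)  lex  "park"
[5,6] S/NP  lex  "plan"
[4,6] S  >  k=5
[6,7] N  lex  "idea"
[7,8] ((S\NP)\S)\N  lex  "often"
[6,8] (S\NP)\S  <  k=7
[4,8] S\NP  <  k=6
[0,8] S  <  k=4

[0,8] S   <
  [0,4] NP   >
    [0,1] "river" : NP/(NP\PP)
    [1,4] NP\PP   <
      [1,2] "song" : S/PP
      [2,4] (NP\PP)\(S/PP)   <
        [2,3] "which" : S
        [3,4] "today" : ((NP\PP)\(S/PP))\S
  [4,8] S\NP   <
    [4,6] S   >
      [4,5] "park" : S/(S/NP)
      [5,6] "plan" : S/NP
    [6,8] (S\NP)\S   <
      [6,7] "idea" : N
      [7,8] "often" : ((S\NP)\S)\N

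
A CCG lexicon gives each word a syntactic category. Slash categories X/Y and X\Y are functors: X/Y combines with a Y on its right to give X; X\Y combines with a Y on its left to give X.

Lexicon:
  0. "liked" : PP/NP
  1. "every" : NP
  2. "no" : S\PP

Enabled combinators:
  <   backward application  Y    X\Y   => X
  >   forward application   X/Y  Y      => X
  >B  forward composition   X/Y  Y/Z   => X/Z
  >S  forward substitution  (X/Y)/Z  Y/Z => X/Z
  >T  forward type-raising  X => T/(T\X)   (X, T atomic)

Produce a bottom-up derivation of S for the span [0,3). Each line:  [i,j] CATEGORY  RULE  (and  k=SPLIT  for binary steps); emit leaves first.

[0,1] PP/NP  lex  "liked"
[1,2] NP  lex  "every"
[0,2] PP  >  k=1
[2,3] S\PP  lex  "no"
[0,3] S  <  k=2

[0,3] S   <
  [0,2] PP   >
    [0,1] "liked" : PP/NP
    [1,2] "every" : NP
  [2,3] "no" : S\PP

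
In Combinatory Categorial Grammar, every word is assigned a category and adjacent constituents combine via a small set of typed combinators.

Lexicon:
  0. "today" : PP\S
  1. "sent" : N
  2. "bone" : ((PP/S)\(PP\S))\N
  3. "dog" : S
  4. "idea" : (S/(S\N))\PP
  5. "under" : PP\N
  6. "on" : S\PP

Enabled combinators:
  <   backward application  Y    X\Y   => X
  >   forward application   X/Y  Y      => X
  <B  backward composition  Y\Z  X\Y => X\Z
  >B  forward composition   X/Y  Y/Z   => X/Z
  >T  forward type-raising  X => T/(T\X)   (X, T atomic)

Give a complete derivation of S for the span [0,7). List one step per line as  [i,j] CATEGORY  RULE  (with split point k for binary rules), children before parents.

[0,7] S   >
  [0,5] S/(S\N)   <
    [0,4] PP   >
      [0,3] PP/S   <
        [0,1] "today" : PP\S
        [1,3] (PP/S)\(PP\S)   <
          [1,2] "sent" : N
          [2,3] "bone" : ((PP/S)\(PP\S))\N
      [3,4] "dog" : S
    [4,5] "idea" : (S/(S\N))\PP
  [5,7] S\N   <B
    [5,6] "under" : PP\N
    [6,7] "on" : S\PP

[0,1] PP\S  lex  "today"
[1,2] N  lex  "sent"
[2,3] ((PP/S)\(PP\S))\N  lex  "bone"
[1,3] (PP/S)\(PP\S)  <  k=2
[0,3] PP/S  <  k=1
[3,4] S  lex  "dog"
[0,4] PP  >  k=3
[4,5] (S/(S\N))\PP  lex  "idea"
[0,5] S/(S\N)  <  k=4
[5,6] PP\N  lex  "under"
[6,7] S\PP  lex  "on"
[5,7] S\N  <B  k=6
[0,7] S  >  k=5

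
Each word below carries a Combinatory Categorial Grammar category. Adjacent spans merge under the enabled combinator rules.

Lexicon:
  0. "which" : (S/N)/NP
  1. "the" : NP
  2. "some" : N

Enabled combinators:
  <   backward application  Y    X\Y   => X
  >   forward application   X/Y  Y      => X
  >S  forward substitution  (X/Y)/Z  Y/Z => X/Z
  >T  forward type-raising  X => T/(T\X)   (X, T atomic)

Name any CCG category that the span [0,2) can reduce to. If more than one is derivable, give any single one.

[0,3] S   >
  [0,2] S/N   >
    [0,1] "which" : (S/N)/NP
    [1,2] "the" : NP
  [2,3] "some" : N

S/N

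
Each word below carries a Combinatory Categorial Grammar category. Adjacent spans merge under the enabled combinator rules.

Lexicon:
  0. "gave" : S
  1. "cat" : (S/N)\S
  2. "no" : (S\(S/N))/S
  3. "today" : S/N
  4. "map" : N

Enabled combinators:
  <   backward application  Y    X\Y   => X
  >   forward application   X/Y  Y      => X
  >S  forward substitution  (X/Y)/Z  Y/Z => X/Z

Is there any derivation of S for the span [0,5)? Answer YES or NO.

[0,5] S   <
  [0,2] S/N   <
    [0,1] "gave" : S
    [1,2] "cat" : (S/N)\S
  [2,5] S\(S/N)   >
    [2,3] "no" : (S\(S/N))/S
    [3,5] S   >
      [3,4] "today" : S/N
      [4,5] "map" : N

YES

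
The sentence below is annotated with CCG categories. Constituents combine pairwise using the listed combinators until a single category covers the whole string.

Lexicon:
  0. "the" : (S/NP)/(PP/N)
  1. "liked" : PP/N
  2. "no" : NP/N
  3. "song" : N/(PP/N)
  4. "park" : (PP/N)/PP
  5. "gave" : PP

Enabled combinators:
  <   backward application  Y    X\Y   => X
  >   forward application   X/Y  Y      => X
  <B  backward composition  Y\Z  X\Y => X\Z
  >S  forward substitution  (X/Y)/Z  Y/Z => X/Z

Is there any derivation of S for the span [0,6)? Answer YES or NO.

[0,6] S   >
  [0,2] S/NP   >
    [0,1] "the" : (S/NP)/(PP/N)
    [1,2] "liked" : PP/N
  [2,6] NP   >
    [2,3] "no" : NP/N
    [3,6] N   >
      [3,4] "song" : N/(PP/N)
      [4,6] PP/N   >
        [4,5] "park" : (PP/N)/PP
        [5,6] "gave" : PP

YES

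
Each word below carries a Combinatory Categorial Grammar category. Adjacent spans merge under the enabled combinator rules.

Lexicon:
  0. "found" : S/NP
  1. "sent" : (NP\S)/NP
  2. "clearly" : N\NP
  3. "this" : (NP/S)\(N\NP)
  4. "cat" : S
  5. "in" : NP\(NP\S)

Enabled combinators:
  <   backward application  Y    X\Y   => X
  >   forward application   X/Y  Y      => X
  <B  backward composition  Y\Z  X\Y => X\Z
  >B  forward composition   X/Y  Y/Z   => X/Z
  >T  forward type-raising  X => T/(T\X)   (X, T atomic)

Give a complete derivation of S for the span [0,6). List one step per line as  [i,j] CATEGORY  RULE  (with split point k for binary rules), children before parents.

[0,1] S/NP  lex  "found"
[1,2] (NP\S)/NP  lex  "sent"
[2,3] N\NP  lex  "clearly"
[3,4] (NP/S)\(N\NP)  lex  "this"
[2,4] NP/S  <  k=3
[4,5] S  lex  "cat"
[2,5] NP  >  k=4
[1,5] NP\S  >  k=2
[5,6] NP\(NP\S)  lex  "in"
[1,6] NP  <  k=5
[0,6] S  >  k=1

[0,6] S   >
  [0,1] "found" : S/NP
  [1,6] NP   <
    [1,5] NP\S   >
      [1,2] "sent" : (NP\S)/NP
      [2,5] NP   >
        [2,4] NP/S   <
          [2,3] "clearly" : N\NP
          [3,4] "this" : (NP/S)\(N\NP)
        [4,5] "cat" : S
    [5,6] "in" : NP\(NP\S)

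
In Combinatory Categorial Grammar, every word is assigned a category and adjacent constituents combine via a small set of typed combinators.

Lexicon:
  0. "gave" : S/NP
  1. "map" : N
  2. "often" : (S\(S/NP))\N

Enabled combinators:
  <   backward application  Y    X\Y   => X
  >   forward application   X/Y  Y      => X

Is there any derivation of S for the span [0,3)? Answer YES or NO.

[0,3] S   <
  [0,1] "gave" : S/NP
  [1,3] S\(S/NP)   <
    [1,2] "map" : N
    [2,3] "often" : (S\(S/NP))\N

YES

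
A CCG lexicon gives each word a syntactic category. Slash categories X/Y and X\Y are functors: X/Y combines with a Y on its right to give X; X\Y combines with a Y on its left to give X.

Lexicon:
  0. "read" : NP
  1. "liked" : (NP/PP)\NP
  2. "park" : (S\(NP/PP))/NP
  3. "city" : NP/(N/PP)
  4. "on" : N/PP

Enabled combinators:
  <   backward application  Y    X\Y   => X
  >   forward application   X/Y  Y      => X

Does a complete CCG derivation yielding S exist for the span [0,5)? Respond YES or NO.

YES

[0,5] S   <
  [0,2] NP/PP   <
    [0,1] "read" : NP
    [1,2] "liked" : (NP/PP)\NP
  [2,5] S\(NP/PP)   >
    [2,3] "park" : (S\(NP/PP))/NP
    [3,5] NP   >
      [3,4] "city" : NP/(N/PP)
      [4,5] "on" : N/PP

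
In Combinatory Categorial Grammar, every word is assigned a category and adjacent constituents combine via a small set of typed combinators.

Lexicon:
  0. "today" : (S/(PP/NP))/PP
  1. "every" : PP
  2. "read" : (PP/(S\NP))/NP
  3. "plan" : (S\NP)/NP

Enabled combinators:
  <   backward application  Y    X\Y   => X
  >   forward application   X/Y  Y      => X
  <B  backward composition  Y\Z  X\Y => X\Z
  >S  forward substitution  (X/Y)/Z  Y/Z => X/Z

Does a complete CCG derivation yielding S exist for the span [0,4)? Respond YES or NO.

[0,4] S   >
  [0,2] S/(PP/NP)   >
    [0,1] "today" : (S/(PP/NP))/PP
    [1,2] "every" : PP
  [2,4] PP/NP   >S
    [2,3] "read" : (PP/(S\NP))/NP
    [3,4] "plan" : (S\NP)/NP

YES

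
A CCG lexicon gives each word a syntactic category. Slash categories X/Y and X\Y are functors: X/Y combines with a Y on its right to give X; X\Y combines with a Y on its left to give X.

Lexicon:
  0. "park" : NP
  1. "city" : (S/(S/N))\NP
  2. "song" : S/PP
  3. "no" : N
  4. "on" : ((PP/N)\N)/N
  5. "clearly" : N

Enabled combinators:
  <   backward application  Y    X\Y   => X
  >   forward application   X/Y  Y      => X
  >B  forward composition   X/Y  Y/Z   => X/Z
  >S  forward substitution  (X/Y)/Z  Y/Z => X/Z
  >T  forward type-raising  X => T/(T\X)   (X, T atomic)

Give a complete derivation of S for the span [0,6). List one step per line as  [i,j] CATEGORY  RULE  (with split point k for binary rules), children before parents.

[0,6] S   >
  [0,2] S/(S/N)   <
    [0,1] "park" : NP
    [1,2] "city" : (S/(S/N))\NP
  [2,6] S/N   >B
    [2,3] "song" : S/PP
    [3,6] PP/N   <
      [3,4] "no" : N
      [4,6] (PP/N)\N   >
        [4,5] "on" : ((PP/N)\N)/N
        [5,6] "clearly" : N

[0,1] NP  lex  "park"
[1,2] (S/(S/N))\NP  lex  "city"
[0,2] S/(S/N)  <  k=1
[2,3] S/PP  lex  "song"
[3,4] N  lex  "no"
[4,5] ((PP/N)\N)/N  lex  "on"
[5,6] N  lex  "clearly"
[4,6] (PP/N)\N  >  k=5
[3,6] PP/N  <  k=4
[2,6] S/N  >B  k=3
[0,6] S  >  k=2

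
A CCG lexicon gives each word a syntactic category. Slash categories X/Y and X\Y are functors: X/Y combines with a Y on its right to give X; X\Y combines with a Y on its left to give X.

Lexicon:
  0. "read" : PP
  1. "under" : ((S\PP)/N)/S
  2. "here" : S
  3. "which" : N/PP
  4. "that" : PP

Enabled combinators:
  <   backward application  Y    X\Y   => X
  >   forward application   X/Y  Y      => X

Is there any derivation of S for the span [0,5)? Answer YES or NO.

[0,5] S   <
  [0,1] "read" : PP
  [1,5] S\PP   >
    [1,3] (S\PP)/N   >
      [1,2] "under" : ((S\PP)/N)/S
      [2,3] "here" : S
    [3,5] N   >
      [3,4] "which" : N/PP
      [4,5] "that" : PP

YES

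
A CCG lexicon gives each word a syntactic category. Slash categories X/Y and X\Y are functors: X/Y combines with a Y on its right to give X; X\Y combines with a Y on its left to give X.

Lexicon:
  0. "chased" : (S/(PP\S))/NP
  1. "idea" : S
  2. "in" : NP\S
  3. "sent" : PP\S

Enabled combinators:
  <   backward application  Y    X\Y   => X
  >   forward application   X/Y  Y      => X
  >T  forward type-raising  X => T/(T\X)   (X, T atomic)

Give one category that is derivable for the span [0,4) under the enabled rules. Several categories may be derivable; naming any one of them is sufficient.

[0,4] S   >
  [0,3] S/(PP\S)   >
    [0,1] "chased" : (S/(PP\S))/NP
    [1,3] NP   >
      [1,2] NP/(NP\S)   >T
        [1,2] "idea" : S
      [2,3] "in" : NP\S
  [3,4] "sent" : PP\S

S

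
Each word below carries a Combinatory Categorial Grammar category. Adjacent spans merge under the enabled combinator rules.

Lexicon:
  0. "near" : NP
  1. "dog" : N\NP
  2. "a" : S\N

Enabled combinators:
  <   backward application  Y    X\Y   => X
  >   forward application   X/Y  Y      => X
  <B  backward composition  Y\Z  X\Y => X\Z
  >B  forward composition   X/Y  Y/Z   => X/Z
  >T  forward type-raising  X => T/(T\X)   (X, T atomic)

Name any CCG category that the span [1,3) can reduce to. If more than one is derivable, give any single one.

[0,3] S   >
  [0,1] S/(S\NP)   >T
    [0,1] "near" : NP
  [1,3] S\NP   <B
    [1,2] "dog" : N\NP
    [2,3] "a" : S\N

S\NP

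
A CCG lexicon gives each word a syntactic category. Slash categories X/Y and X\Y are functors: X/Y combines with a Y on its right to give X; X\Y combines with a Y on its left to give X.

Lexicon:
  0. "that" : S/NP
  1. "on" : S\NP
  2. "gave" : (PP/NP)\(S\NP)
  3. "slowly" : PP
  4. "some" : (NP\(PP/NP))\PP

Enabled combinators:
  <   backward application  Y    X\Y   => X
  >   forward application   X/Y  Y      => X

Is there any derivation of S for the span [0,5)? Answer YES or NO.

[0,5] S   >
  [0,1] "that" : S/NP
  [1,5] NP   <
    [1,3] PP/NP   <
      [1,2] "on" : S\NP
      [2,3] "gave" : (PP/NP)\(S\NP)
    [3,5] NP\(PP/NP)   <
      [3,4] "slowly" : PP
      [4,5] "some" : (NP\(PP/NP))\PP

YES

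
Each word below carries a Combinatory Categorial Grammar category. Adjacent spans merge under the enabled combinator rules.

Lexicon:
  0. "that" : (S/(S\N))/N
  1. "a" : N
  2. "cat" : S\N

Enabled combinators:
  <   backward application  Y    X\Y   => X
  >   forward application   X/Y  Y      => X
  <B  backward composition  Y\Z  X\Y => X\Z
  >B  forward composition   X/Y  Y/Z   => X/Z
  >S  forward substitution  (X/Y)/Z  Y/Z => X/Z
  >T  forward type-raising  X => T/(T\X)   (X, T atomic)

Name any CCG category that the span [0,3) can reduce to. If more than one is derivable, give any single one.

S

[0,3] S   >
  [0,2] S/(S\N)   >
    [0,1] "that" : (S/(S\N))/N
    [1,2] "a" : N
  [2,3] "cat" : S\N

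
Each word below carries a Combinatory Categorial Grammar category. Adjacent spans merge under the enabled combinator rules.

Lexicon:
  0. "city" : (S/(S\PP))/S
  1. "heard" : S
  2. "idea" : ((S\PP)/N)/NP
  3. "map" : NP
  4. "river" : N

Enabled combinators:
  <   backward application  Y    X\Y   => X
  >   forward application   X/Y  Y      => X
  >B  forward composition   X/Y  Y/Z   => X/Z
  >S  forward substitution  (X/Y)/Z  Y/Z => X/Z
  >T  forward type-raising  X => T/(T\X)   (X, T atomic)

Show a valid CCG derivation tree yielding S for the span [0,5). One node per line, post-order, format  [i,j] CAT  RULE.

[0,1] (S/(S\PP))/S  lex  "city"
[1,2] S  lex  "heard"
[0,2] S/(S\PP)  >  k=1
[2,3] ((S\PP)/N)/NP  lex  "idea"
[3,4] NP  lex  "map"
[2,4] (S\PP)/N  >  k=3
[4,5] N  lex  "river"
[2,5] S\PP  >  k=4
[0,5] S  >  k=2

[0,5] S   >
  [0,2] S/(S\PP)   >
    [0,1] "city" : (S/(S\PP))/S
    [1,2] "heard" : S
  [2,5] S\PP   >
    [2,4] (S\PP)/N   >
      [2,3] "idea" : ((S\PP)/N)/NP
      [3,4] "map" : NP
    [4,5] "river" : N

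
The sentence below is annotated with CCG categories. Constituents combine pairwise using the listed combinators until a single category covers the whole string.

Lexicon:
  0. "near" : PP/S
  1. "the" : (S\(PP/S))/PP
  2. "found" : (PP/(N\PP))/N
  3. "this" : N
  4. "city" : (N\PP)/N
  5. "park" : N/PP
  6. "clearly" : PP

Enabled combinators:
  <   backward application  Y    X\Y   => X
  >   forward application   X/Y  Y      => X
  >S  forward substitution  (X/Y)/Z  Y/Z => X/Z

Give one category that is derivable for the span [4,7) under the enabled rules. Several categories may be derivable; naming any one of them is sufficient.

[0,7] S   <
  [0,1] "near" : PP/S
  [1,7] S\(PP/S)   >
    [1,2] "the" : (S\(PP/S))/PP
    [2,7] PP   >
      [2,4] PP/(N\PP)   >
        [2,3] "found" : (PP/(N\PP))/N
        [3,4] "this" : N
      [4,7] N\PP   >
        [4,5] "city" : (N\PP)/N
        [5,7] N   >
          [5,6] "park" : N/PP
          [6,7] "clearly" : PP

N\PP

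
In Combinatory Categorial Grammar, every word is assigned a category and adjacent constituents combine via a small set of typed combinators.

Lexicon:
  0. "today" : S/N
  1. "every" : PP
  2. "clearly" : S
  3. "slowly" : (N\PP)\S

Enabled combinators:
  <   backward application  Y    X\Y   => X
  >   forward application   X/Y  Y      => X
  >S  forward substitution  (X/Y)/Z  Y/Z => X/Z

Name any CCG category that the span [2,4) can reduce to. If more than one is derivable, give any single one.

[0,4] S   >
  [0,1] "today" : S/N
  [1,4] N   <
    [1,2] "every" : PP
    [2,4] N\PP   <
      [2,3] "clearly" : S
      [3,4] "slowly" : (N\PP)\S

N\PP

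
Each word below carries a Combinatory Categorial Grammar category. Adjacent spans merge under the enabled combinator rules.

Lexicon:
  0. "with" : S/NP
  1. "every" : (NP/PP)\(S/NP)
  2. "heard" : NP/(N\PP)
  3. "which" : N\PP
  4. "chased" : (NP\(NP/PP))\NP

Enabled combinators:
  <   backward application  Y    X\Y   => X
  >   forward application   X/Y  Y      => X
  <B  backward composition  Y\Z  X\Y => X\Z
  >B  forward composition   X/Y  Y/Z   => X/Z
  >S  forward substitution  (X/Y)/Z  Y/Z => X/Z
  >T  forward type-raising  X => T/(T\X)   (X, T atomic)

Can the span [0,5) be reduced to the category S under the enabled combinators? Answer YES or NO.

S/NP (NP/PP)\(S/NP) NP/(N\PP) N\PP (NP\(NP/PP))\NP
CKY chart[0,5] = {N/(N\NP), NP, NP/(NP\NP), PP/(PP\NP), S/(S\NP)}; S ∉ chart

NO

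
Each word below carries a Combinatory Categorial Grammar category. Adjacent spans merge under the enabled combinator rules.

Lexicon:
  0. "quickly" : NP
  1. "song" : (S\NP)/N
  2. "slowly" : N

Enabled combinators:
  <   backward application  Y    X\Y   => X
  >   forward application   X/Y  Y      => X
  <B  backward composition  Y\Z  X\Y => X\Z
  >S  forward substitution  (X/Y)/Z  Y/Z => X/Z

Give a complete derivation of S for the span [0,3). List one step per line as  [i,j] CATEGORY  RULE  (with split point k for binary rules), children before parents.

[0,1] NP  lex  "quickly"
[1,2] (S\NP)/N  lex  "song"
[2,3] N  lex  "slowly"
[1,3] S\NP  >  k=2
[0,3] S  <  k=1

[0,3] S   <
  [0,1] "quickly" : NP
  [1,3] S\NP   >
    [1,2] "song" : (S\NP)/N
    [2,3] "slowly" : N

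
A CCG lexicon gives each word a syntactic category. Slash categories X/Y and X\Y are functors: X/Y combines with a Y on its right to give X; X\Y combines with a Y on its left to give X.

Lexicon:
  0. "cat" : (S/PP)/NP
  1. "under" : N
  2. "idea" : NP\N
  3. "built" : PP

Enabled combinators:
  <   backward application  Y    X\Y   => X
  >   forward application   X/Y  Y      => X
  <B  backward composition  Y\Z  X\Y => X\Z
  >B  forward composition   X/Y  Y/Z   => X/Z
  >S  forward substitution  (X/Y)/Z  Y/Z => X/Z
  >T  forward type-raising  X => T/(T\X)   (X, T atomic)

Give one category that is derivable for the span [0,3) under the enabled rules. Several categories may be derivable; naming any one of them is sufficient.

S/PP

[0,4] S   >
  [0,3] S/PP   >
    [0,1] "cat" : (S/PP)/NP
    [1,3] NP   >
      [1,2] NP/(NP\N)   >T
        [1,2] "under" : N
      [2,3] "idea" : NP\N
  [3,4] "built" : PP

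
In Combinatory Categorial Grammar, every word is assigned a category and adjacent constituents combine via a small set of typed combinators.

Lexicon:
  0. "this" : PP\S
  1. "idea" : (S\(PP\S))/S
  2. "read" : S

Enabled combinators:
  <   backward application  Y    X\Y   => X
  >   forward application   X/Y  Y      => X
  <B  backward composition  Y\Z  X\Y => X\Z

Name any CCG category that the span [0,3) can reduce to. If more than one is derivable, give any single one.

S

[0,3] S   <
  [0,1] "this" : PP\S
  [1,3] S\(PP\S)   >
    [1,2] "idea" : (S\(PP\S))/S
    [2,3] "read" : S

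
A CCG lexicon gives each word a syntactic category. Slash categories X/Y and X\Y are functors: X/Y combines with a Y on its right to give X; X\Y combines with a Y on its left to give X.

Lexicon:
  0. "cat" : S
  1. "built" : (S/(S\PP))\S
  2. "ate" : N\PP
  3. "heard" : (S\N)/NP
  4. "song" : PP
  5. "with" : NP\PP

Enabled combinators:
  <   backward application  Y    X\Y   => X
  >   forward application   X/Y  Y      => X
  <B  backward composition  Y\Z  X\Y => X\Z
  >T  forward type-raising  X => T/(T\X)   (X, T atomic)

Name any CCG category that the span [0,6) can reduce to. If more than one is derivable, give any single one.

S

[0,6] S   >
  [0,2] S/(S\PP)   <
    [0,1] "cat" : S
    [1,2] "built" : (S/(S\PP))\S
  [2,6] S\PP   <B
    [2,3] "ate" : N\PP
    [3,6] S\N   >
      [3,4] "heard" : (S\N)/NP
      [4,6] NP   <
        [4,5] "song" : PP
        [5,6] "with" : NP\PP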